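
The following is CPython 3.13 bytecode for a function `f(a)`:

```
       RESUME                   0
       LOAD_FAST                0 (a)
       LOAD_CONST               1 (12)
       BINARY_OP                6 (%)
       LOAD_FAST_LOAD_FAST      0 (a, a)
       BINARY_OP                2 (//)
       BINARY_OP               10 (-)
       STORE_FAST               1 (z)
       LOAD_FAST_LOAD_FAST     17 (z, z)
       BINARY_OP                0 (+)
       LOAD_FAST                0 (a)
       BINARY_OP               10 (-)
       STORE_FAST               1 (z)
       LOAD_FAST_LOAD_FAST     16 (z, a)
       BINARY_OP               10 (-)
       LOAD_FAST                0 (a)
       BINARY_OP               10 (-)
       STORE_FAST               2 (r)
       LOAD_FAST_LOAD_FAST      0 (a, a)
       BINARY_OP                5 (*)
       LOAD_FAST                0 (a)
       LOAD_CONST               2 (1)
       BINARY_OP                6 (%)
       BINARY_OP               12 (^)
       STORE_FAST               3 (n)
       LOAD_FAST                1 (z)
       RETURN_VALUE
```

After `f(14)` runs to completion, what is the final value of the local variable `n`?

LOAD_FAST a → push 14. Stack: [14]
LOAD_CONST → push 12. Stack: [14, 12]
BINARY_OP % → 14 % 12 = 2. Stack: [2]
LOAD_FAST_LOAD_FAST a,a → push 14,14. Stack: [2, 14, 14]
BINARY_OP // → 14 // 14 = 1. Stack: [2, 1]
BINARY_OP - → 2 - 1 = 1. Stack: [1]
STORE_FAST z → z=1. Stack: []
LOAD_FAST_LOAD_FAST z,z → push 1,1. Stack: [1, 1]
BINARY_OP + → 1 + 1 = 2. Stack: [2]
LOAD_FAST a → push 14. Stack: [2, 14]
BINARY_OP - → 2 - 14 = -12. Stack: [-12]
STORE_FAST z → z=-12. Stack: []
LOAD_FAST_LOAD_FAST z,a → push -12,14. Stack: [-12, 14]
BINARY_OP - → -12 - 14 = -26. Stack: [-26]
LOAD_FAST a → push 14. Stack: [-26, 14]
BINARY_OP - → -26 - 14 = -40. Stack: [-40]
STORE_FAST r → r=-40. Stack: []
LOAD_FAST_LOAD_FAST a,a → push 14,14. Stack: [14, 14]
BINARY_OP * → 14 * 14 = 196. Stack: [196]
LOAD_FAST a → push 14. Stack: [196, 14]
LOAD_CONST → push 1. Stack: [196, 14, 1]
BINARY_OP % → 14 % 1 = 0. Stack: [196, 0]
BINARY_OP ^ → 196 ^ 0 = 196. Stack: [196]
STORE_FAST n → n=196. Stack: []
LOAD_FAST z → push -12. Stack: [-12]
RETURN_VALUE → return -12.

196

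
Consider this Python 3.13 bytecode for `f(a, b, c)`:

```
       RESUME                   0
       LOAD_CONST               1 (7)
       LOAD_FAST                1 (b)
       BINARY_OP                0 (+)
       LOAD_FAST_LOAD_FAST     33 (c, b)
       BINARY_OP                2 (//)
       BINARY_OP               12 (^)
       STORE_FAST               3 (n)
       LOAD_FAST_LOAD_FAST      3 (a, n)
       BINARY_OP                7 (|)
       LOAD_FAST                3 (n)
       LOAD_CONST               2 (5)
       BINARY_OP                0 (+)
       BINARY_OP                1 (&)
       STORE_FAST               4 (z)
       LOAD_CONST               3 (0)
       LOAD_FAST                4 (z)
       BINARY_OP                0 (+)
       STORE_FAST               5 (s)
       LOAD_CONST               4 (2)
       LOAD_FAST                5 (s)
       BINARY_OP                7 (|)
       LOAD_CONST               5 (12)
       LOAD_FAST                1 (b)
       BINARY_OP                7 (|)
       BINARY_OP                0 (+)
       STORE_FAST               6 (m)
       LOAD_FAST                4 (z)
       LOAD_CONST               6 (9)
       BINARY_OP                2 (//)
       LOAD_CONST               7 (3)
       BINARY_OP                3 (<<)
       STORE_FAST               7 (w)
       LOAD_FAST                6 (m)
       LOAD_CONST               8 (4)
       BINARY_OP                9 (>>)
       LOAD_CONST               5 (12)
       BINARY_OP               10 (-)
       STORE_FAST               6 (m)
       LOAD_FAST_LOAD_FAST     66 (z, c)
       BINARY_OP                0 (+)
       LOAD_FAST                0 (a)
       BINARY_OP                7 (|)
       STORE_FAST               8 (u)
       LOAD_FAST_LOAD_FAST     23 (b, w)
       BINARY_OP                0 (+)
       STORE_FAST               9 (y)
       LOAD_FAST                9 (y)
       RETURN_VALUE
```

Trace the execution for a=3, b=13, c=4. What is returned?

21

LOAD_CONST → push 7. Stack: [7]
LOAD_FAST b → push 13. Stack: [7, 13]
BINARY_OP + → 7 + 13 = 20. Stack: [20]
LOAD_FAST_LOAD_FAST c,b → push 4,13. Stack: [20, 4, 13]
BINARY_OP // → 4 // 13 = 0. Stack: [20, 0]
BINARY_OP ^ → 20 ^ 0 = 20. Stack: [20]
STORE_FAST n → n=20. Stack: []
LOAD_FAST_LOAD_FAST a,n → push 3,20. Stack: [3, 20]
BINARY_OP | → 3 | 20 = 23. Stack: [23]
LOAD_FAST n → push 20. Stack: [23, 20]
LOAD_CONST → push 5. Stack: [23, 20, 5]
BINARY_OP + → 20 + 5 = 25. Stack: [23, 25]
BINARY_OP & → 23 & 25 = 17. Stack: [17]
STORE_FAST z → z=17. Stack: []
LOAD_CONST → push 0. Stack: [0]
LOAD_FAST z → push 17. Stack: [0, 17]
BINARY_OP + → 0 + 17 = 17. Stack: [17]
STORE_FAST s → s=17. Stack: []
LOAD_CONST → push 2. Stack: [2]
LOAD_FAST s → push 17. Stack: [2, 17]
BINARY_OP | → 2 | 17 = 19. Stack: [19]
LOAD_CONST → push 12. Stack: [19, 12]
LOAD_FAST b → push 13. Stack: [19, 12, 13]
BINARY_OP | → 12 | 13 = 13. Stack: [19, 13]
BINARY_OP + → 19 + 13 = 32. Stack: [32]
STORE_FAST m → m=32. Stack: []
LOAD_FAST z → push 17. Stack: [17]
LOAD_CONST → push 9. Stack: [17, 9]
BINARY_OP // → 17 // 9 = 1. Stack: [1]
LOAD_CONST → push 3. Stack: [1, 3]
BINARY_OP << → 1 << 3 = 8. Stack: [8]
STORE_FAST w → w=8. Stack: []
LOAD_FAST m → push 32. Stack: [32]
LOAD_CONST → push 4. Stack: [32, 4]
BINARY_OP >> → 32 >> 4 = 2. Stack: [2]
LOAD_CONST → push 12. Stack: [2, 12]
BINARY_OP - → 2 - 12 = -10. Stack: [-10]
STORE_FAST m → m=-10. Stack: []
LOAD_FAST_LOAD_FAST z,c → push 17,4. Stack: [17, 4]
BINARY_OP + → 17 + 4 = 21. Stack: [21]
LOAD_FAST a → push 3. Stack: [21, 3]
BINARY_OP | → 21 | 3 = 23. Stack: [23]
STORE_FAST u → u=23. Stack: []
LOAD_FAST_LOAD_FAST b,w → push 13,8. Stack: [13, 8]
BINARY_OP + → 13 + 8 = 21. Stack: [21]
STORE_FAST y → y=21. Stack: []
LOAD_FAST y → push 21. Stack: [21]
RETURN_VALUE → return 21.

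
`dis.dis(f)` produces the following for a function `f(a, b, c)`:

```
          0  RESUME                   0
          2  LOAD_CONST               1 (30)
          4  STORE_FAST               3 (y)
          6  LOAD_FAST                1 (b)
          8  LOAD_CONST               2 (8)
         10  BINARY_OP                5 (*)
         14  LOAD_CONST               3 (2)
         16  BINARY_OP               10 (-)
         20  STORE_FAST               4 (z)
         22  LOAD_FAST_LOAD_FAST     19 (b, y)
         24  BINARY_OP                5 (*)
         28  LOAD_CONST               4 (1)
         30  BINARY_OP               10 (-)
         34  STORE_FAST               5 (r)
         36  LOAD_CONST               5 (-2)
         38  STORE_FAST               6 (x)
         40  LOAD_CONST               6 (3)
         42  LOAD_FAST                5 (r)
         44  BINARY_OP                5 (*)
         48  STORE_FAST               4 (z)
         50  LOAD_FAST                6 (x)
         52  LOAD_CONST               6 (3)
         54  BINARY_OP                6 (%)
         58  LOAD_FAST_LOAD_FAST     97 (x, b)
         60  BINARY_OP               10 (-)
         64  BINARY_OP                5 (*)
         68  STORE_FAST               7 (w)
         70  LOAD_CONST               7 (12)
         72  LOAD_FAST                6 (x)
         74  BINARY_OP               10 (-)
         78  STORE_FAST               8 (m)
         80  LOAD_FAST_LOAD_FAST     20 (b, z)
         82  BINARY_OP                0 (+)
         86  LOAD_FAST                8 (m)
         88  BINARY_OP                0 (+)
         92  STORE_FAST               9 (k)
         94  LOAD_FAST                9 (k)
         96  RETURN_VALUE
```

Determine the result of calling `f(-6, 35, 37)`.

LOAD_CONST → push 30. Stack: [30]
STORE_FAST y → y=30. Stack: []
LOAD_FAST b → push 35. Stack: [35]
LOAD_CONST → push 8. Stack: [35, 8]
BINARY_OP * → 35 * 8 = 280. Stack: [280]
LOAD_CONST → push 2. Stack: [280, 2]
BINARY_OP - → 280 - 2 = 278. Stack: [278]
STORE_FAST z → z=278. Stack: []
LOAD_FAST_LOAD_FAST b,y → push 35,30. Stack: [35, 30]
BINARY_OP * → 35 * 30 = 1050. Stack: [1050]
LOAD_CONST → push 1. Stack: [1050, 1]
BINARY_OP - → 1050 - 1 = 1049. Stack: [1049]
STORE_FAST r → r=1049. Stack: []
LOAD_CONST → push -2. Stack: [-2]
STORE_FAST x → x=-2. Stack: []
LOAD_CONST → push 3. Stack: [3]
LOAD_FAST r → push 1049. Stack: [3, 1049]
BINARY_OP * → 3 * 1049 = 3147. Stack: [3147]
STORE_FAST z → z=3147. Stack: []
LOAD_FAST x → push -2. Stack: [-2]
LOAD_CONST → push 3. Stack: [-2, 3]
BINARY_OP % → -2 % 3 = 1. Stack: [1]
LOAD_FAST_LOAD_FAST x,b → push -2,35. Stack: [1, -2, 35]
BINARY_OP - → -2 - 35 = -37. Stack: [1, -37]
BINARY_OP * → 1 * -37 = -37. Stack: [-37]
STORE_FAST w → w=-37. Stack: []
LOAD_CONST → push 12. Stack: [12]
LOAD_FAST x → push -2. Stack: [12, -2]
BINARY_OP - → 12 - -2 = 14. Stack: [14]
STORE_FAST m → m=14. Stack: []
LOAD_FAST_LOAD_FAST b,z → push 35,3147. Stack: [35, 3147]
BINARY_OP + → 35 + 3147 = 3182. Stack: [3182]
LOAD_FAST m → push 14. Stack: [3182, 14]
BINARY_OP + → 3182 + 14 = 3196. Stack: [3196]
STORE_FAST k → k=3196. Stack: []
LOAD_FAST k → push 3196. Stack: [3196]
RETURN_VALUE → return 3196.

3196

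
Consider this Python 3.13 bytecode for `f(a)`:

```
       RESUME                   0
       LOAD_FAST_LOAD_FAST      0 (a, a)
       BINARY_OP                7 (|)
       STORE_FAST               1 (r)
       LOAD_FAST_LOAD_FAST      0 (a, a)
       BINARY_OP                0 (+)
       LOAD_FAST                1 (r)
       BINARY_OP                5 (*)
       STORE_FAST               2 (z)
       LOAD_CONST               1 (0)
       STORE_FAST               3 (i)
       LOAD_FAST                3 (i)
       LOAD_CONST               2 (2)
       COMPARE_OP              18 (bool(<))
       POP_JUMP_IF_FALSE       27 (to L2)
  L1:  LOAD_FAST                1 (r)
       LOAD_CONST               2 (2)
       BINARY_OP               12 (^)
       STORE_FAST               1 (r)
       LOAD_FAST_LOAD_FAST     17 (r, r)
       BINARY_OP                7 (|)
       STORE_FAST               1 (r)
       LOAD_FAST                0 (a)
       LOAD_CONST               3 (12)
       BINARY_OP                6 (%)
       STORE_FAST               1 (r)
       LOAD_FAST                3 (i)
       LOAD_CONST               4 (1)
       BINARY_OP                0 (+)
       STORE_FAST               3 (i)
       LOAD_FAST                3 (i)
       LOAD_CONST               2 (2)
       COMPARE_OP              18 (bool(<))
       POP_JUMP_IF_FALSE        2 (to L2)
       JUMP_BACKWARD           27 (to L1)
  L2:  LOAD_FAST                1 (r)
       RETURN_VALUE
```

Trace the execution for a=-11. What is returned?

LOAD_FAST_LOAD_FAST a,a → push -11,-11. Stack: [-11, -11]
BINARY_OP | → -11 | -11 = -11. Stack: [-11]
STORE_FAST r → r=-11. Stack: []
LOAD_FAST_LOAD_FAST a,a → push -11,-11. Stack: [-11, -11]
BINARY_OP + → -11 + -11 = -22. Stack: [-22]
LOAD_FAST r → push -11. Stack: [-22, -11]
BINARY_OP * → -22 * -11 = 242. Stack: [242]
STORE_FAST z → z=242. Stack: []
LOAD_CONST → push 0. Stack: [0]
STORE_FAST i → i=0. Stack: []
LOAD_FAST i → push 0. Stack: [0]
LOAD_CONST → push 2. Stack: [0, 2]
COMPARE_OP bool(<) → 0 vs 2 = True. Stack: [True]
POP_JUMP_IF_FALSE → pop True; no jump. Stack: []
LOAD_FAST r → push -11. Stack: [-11]
LOAD_CONST → push 2. Stack: [-11, 2]
BINARY_OP ^ → -11 ^ 2 = -9. Stack: [-9]
STORE_FAST r → r=-9. Stack: []
LOAD_FAST_LOAD_FAST r,r → push -9,-9. Stack: [-9, -9]
BINARY_OP | → -9 | -9 = -9. Stack: [-9]
STORE_FAST r → r=-9. Stack: []
LOAD_FAST a → push -11. Stack: [-11]
LOAD_CONST → push 12. Stack: [-11, 12]
BINARY_OP % → -11 % 12 = 1. Stack: [1]
STORE_FAST r → r=1. Stack: []
LOAD_FAST i → push 0. Stack: [0]
LOAD_CONST → push 1. Stack: [0, 1]
BINARY_OP + → 0 + 1 = 1. Stack: [1]
STORE_FAST i → i=1. Stack: []
LOAD_FAST i → push 1. Stack: [1]
LOAD_CONST → push 2. Stack: [1, 2]
COMPARE_OP bool(<) → 1 vs 2 = True. Stack: [True]
POP_JUMP_IF_FALSE → pop True; no jump. Stack: []
LOAD_FAST r → push 1. Stack: [1]
LOAD_CONST → push 2. Stack: [1, 2]
BINARY_OP ^ → 1 ^ 2 = 3. Stack: [3]
STORE_FAST r → r=3. Stack: []
LOAD_FAST_LOAD_FAST r,r → push 3,3. Stack: [3, 3]
BINARY_OP | → 3 | 3 = 3. Stack: [3]
STORE_FAST r → r=3. Stack: []
LOAD_FAST a → push -11. Stack: [-11]
LOAD_CONST → push 12. Stack: [-11, 12]
BINARY_OP % → -11 % 12 = 1. Stack: [1]
STORE_FAST r → r=1. Stack: []
LOAD_FAST i → push 1. Stack: [1]
LOAD_CONST → push 1. Stack: [1, 1]
BINARY_OP + → 1 + 1 = 2. Stack: [2]
STORE_FAST i → i=2. Stack: []
LOAD_FAST i → push 2. Stack: [2]
LOAD_CONST → push 2. Stack: [2, 2]
COMPARE_OP bool(<) → 2 vs 2 = False. Stack: [False]
POP_JUMP_IF_FALSE → pop False; jump. Stack: []
LOAD_FAST r → push 1. Stack: [1]
RETURN_VALUE → return 1.

1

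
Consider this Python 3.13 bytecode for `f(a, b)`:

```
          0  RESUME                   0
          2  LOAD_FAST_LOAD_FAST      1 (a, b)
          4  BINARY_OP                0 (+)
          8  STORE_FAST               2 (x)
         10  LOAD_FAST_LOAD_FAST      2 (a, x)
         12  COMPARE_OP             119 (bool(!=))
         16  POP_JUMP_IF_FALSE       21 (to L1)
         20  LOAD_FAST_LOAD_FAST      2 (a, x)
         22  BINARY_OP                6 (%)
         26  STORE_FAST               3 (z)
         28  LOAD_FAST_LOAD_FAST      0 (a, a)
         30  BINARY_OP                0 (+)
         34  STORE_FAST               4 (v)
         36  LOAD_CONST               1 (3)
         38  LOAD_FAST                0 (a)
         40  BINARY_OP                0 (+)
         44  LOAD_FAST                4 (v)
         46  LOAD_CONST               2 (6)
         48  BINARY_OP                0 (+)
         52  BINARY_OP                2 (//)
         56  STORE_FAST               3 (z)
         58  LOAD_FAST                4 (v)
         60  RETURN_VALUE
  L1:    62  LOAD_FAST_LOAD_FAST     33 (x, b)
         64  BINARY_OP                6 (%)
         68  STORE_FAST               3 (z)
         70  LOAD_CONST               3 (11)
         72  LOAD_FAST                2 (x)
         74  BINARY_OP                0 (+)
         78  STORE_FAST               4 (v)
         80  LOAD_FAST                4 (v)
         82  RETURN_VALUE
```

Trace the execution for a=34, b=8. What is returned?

LOAD_FAST_LOAD_FAST a,b → push 34,8. Stack: [34, 8]
BINARY_OP + → 34 + 8 = 42. Stack: [42]
STORE_FAST x → x=42. Stack: []
LOAD_FAST_LOAD_FAST a,x → push 34,42. Stack: [34, 42]
COMPARE_OP bool(!=) → 34 vs 42 = True. Stack: [True]
POP_JUMP_IF_FALSE → pop True; no jump. Stack: []
LOAD_FAST_LOAD_FAST a,x → push 34,42. Stack: [34, 42]
BINARY_OP % → 34 % 42 = 34. Stack: [34]
STORE_FAST z → z=34. Stack: []
LOAD_FAST_LOAD_FAST a,a → push 34,34. Stack: [34, 34]
BINARY_OP + → 34 + 34 = 68. Stack: [68]
STORE_FAST v → v=68. Stack: []
LOAD_CONST → push 3. Stack: [3]
LOAD_FAST a → push 34. Stack: [3, 34]
BINARY_OP + → 3 + 34 = 37. Stack: [37]
LOAD_FAST v → push 68. Stack: [37, 68]
LOAD_CONST → push 6. Stack: [37, 68, 6]
BINARY_OP + → 68 + 6 = 74. Stack: [37, 74]
BINARY_OP // → 37 // 74 = 0. Stack: [0]
STORE_FAST z → z=0. Stack: []
LOAD_FAST v → push 68. Stack: [68]
RETURN_VALUE → return 68.

68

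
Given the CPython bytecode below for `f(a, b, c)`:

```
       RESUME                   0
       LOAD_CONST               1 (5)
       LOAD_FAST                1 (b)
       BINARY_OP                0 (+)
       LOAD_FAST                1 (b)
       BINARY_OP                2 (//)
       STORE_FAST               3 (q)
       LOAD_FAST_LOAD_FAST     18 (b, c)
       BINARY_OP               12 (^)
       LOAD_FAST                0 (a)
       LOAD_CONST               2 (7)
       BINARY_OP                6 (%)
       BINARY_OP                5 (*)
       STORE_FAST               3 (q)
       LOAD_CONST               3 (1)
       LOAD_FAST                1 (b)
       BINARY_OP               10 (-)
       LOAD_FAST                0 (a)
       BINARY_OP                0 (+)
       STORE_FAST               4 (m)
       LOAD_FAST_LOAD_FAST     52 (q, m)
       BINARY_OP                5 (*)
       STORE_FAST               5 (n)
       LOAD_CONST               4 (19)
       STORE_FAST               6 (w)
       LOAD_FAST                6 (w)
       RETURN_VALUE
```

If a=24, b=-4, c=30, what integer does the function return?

LOAD_CONST → push 5. Stack: [5]
LOAD_FAST b → push -4. Stack: [5, -4]
BINARY_OP + → 5 + -4 = 1. Stack: [1]
LOAD_FAST b → push -4. Stack: [1, -4]
BINARY_OP // → 1 // -4 = -1. Stack: [-1]
STORE_FAST q → q=-1. Stack: []
LOAD_FAST_LOAD_FAST b,c → push -4,30. Stack: [-4, 30]
BINARY_OP ^ → -4 ^ 30 = -30. Stack: [-30]
LOAD_FAST a → push 24. Stack: [-30, 24]
LOAD_CONST → push 7. Stack: [-30, 24, 7]
BINARY_OP % → 24 % 7 = 3. Stack: [-30, 3]
BINARY_OP * → -30 * 3 = -90. Stack: [-90]
STORE_FAST q → q=-90. Stack: []
LOAD_CONST → push 1. Stack: [1]
LOAD_FAST b → push -4. Stack: [1, -4]
BINARY_OP - → 1 - -4 = 5. Stack: [5]
LOAD_FAST a → push 24. Stack: [5, 24]
BINARY_OP + → 5 + 24 = 29. Stack: [29]
STORE_FAST m → m=29. Stack: []
LOAD_FAST_LOAD_FAST q,m → push -90,29. Stack: [-90, 29]
BINARY_OP * → -90 * 29 = -2610. Stack: [-2610]
STORE_FAST n → n=-2610. Stack: []
LOAD_CONST → push 19. Stack: [19]
STORE_FAST w → w=19. Stack: []
LOAD_FAST w → push 19. Stack: [19]
RETURN_VALUE → return 19.

19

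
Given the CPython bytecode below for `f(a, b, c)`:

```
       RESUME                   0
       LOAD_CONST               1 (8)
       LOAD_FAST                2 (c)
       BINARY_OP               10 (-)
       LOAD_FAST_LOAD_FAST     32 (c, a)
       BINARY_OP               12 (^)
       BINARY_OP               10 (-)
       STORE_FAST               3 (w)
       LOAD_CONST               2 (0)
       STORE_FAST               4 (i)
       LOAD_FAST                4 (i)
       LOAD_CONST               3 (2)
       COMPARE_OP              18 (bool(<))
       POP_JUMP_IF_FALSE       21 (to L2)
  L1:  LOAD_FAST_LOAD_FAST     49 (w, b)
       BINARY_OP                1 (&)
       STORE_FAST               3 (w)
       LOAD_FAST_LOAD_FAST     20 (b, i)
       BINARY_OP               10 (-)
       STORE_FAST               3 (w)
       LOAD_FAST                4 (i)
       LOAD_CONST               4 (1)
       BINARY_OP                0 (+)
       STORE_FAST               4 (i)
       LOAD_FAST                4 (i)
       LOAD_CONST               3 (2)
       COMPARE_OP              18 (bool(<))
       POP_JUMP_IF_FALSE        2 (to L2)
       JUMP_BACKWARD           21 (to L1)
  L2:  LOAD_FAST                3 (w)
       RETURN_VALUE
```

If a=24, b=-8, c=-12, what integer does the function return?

-9

LOAD_CONST → push 8. Stack: [8]
LOAD_FAST c → push -12. Stack: [8, -12]
BINARY_OP - → 8 - -12 = 20. Stack: [20]
LOAD_FAST_LOAD_FAST c,a → push -12,24. Stack: [20, -12, 24]
BINARY_OP ^ → -12 ^ 24 = -20. Stack: [20, -20]
BINARY_OP - → 20 - -20 = 40. Stack: [40]
STORE_FAST w → w=40. Stack: []
LOAD_CONST → push 0. Stack: [0]
STORE_FAST i → i=0. Stack: []
LOAD_FAST i → push 0. Stack: [0]
LOAD_CONST → push 2. Stack: [0, 2]
COMPARE_OP bool(<) → 0 vs 2 = True. Stack: [True]
POP_JUMP_IF_FALSE → pop True; no jump. Stack: []
LOAD_FAST_LOAD_FAST w,b → push 40,-8. Stack: [40, -8]
BINARY_OP & → 40 & -8 = 40. Stack: [40]
STORE_FAST w → w=40. Stack: []
LOAD_FAST_LOAD_FAST b,i → push -8,0. Stack: [-8, 0]
BINARY_OP - → -8 - 0 = -8. Stack: [-8]
STORE_FAST w → w=-8. Stack: []
LOAD_FAST i → push 0. Stack: [0]
LOAD_CONST → push 1. Stack: [0, 1]
BINARY_OP + → 0 + 1 = 1. Stack: [1]
STORE_FAST i → i=1. Stack: []
LOAD_FAST i → push 1. Stack: [1]
LOAD_CONST → push 2. Stack: [1, 2]
COMPARE_OP bool(<) → 1 vs 2 = True. Stack: [True]
POP_JUMP_IF_FALSE → pop True; no jump. Stack: []
LOAD_FAST_LOAD_FAST w,b → push -8,-8. Stack: [-8, -8]
BINARY_OP & → -8 & -8 = -8. Stack: [-8]
STORE_FAST w → w=-8. Stack: []
LOAD_FAST_LOAD_FAST b,i → push -8,1. Stack: [-8, 1]
BINARY_OP - → -8 - 1 = -9. Stack: [-9]
STORE_FAST w → w=-9. Stack: []
LOAD_FAST i → push 1. Stack: [1]
LOAD_CONST → push 1. Stack: [1, 1]
BINARY_OP + → 1 + 1 = 2. Stack: [2]
STORE_FAST i → i=2. Stack: []
LOAD_FAST i → push 2. Stack: [2]
LOAD_CONST → push 2. Stack: [2, 2]
COMPARE_OP bool(<) → 2 vs 2 = False. Stack: [False]
POP_JUMP_IF_FALSE → pop False; jump. Stack: []
LOAD_FAST w → push -9. Stack: [-9]
RETURN_VALUE → return -9.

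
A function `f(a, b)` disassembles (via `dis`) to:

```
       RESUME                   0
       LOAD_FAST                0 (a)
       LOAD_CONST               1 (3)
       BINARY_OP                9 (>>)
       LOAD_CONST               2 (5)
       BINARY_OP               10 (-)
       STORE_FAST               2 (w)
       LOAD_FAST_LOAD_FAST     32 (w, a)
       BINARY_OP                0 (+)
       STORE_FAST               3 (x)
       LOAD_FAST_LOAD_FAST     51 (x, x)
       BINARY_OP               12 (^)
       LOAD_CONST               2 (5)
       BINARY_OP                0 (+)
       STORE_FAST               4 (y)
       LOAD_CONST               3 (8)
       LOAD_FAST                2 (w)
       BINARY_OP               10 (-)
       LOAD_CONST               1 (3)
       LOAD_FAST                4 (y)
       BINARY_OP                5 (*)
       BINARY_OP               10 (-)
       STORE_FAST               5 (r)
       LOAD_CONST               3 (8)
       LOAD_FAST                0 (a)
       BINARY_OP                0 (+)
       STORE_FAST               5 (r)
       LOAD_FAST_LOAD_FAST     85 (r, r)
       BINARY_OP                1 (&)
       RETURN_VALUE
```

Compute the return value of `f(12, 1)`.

20

LOAD_FAST a → push 12. Stack: [12]
LOAD_CONST → push 3. Stack: [12, 3]
BINARY_OP >> → 12 >> 3 = 1. Stack: [1]
LOAD_CONST → push 5. Stack: [1, 5]
BINARY_OP - → 1 - 5 = -4. Stack: [-4]
STORE_FAST w → w=-4. Stack: []
LOAD_FAST_LOAD_FAST w,a → push -4,12. Stack: [-4, 12]
BINARY_OP + → -4 + 12 = 8. Stack: [8]
STORE_FAST x → x=8. Stack: []
LOAD_FAST_LOAD_FAST x,x → push 8,8. Stack: [8, 8]
BINARY_OP ^ → 8 ^ 8 = 0. Stack: [0]
LOAD_CONST → push 5. Stack: [0, 5]
BINARY_OP + → 0 + 5 = 5. Stack: [5]
STORE_FAST y → y=5. Stack: []
LOAD_CONST → push 8. Stack: [8]
LOAD_FAST w → push -4. Stack: [8, -4]
BINARY_OP - → 8 - -4 = 12. Stack: [12]
LOAD_CONST → push 3. Stack: [12, 3]
LOAD_FAST y → push 5. Stack: [12, 3, 5]
BINARY_OP * → 3 * 5 = 15. Stack: [12, 15]
BINARY_OP - → 12 - 15 = -3. Stack: [-3]
STORE_FAST r → r=-3. Stack: []
LOAD_CONST → push 8. Stack: [8]
LOAD_FAST a → push 12. Stack: [8, 12]
BINARY_OP + → 8 + 12 = 20. Stack: [20]
STORE_FAST r → r=20. Stack: []
LOAD_FAST_LOAD_FAST r,r → push 20,20. Stack: [20, 20]
BINARY_OP & → 20 & 20 = 20. Stack: [20]
RETURN_VALUE → return 20.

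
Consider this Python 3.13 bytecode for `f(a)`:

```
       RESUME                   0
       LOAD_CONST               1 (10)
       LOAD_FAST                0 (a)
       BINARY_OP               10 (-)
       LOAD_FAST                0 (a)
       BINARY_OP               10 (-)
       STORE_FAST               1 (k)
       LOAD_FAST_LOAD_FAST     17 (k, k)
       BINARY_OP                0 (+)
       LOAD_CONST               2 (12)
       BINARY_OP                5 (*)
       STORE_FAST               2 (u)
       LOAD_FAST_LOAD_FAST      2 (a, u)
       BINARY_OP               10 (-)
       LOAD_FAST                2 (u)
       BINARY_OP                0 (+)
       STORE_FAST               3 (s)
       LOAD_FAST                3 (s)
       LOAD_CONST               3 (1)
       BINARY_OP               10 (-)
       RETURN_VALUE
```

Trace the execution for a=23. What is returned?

22

LOAD_CONST → push 10. Stack: [10]
LOAD_FAST a → push 23. Stack: [10, 23]
BINARY_OP - → 10 - 23 = -13. Stack: [-13]
LOAD_FAST a → push 23. Stack: [-13, 23]
BINARY_OP - → -13 - 23 = -36. Stack: [-36]
STORE_FAST k → k=-36. Stack: []
LOAD_FAST_LOAD_FAST k,k → push -36,-36. Stack: [-36, -36]
BINARY_OP + → -36 + -36 = -72. Stack: [-72]
LOAD_CONST → push 12. Stack: [-72, 12]
BINARY_OP * → -72 * 12 = -864. Stack: [-864]
STORE_FAST u → u=-864. Stack: []
LOAD_FAST_LOAD_FAST a,u → push 23,-864. Stack: [23, -864]
BINARY_OP - → 23 - -864 = 887. Stack: [887]
LOAD_FAST u → push -864. Stack: [887, -864]
BINARY_OP + → 887 + -864 = 23. Stack: [23]
STORE_FAST s → s=23. Stack: []
LOAD_FAST s → push 23. Stack: [23]
LOAD_CONST → push 1. Stack: [23, 1]
BINARY_OP - → 23 - 1 = 22. Stack: [22]
RETURN_VALUE → return 22.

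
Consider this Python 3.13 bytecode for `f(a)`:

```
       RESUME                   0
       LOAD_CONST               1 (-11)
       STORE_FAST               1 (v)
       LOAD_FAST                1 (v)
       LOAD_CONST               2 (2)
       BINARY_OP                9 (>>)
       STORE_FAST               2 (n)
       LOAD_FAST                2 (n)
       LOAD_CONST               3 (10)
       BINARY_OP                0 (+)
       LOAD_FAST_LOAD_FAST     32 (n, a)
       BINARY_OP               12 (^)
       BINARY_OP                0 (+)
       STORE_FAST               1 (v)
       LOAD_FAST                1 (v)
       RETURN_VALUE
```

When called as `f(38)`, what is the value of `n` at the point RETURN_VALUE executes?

-3

LOAD_CONST → push -11. Stack: [-11]
STORE_FAST v → v=-11. Stack: []
LOAD_FAST v → push -11. Stack: [-11]
LOAD_CONST → push 2. Stack: [-11, 2]
BINARY_OP >> → -11 >> 2 = -3. Stack: [-3]
STORE_FAST n → n=-3. Stack: []
LOAD_FAST n → push -3. Stack: [-3]
LOAD_CONST → push 10. Stack: [-3, 10]
BINARY_OP + → -3 + 10 = 7. Stack: [7]
LOAD_FAST_LOAD_FAST n,a → push -3,38. Stack: [7, -3, 38]
BINARY_OP ^ → -3 ^ 38 = -37. Stack: [7, -37]
BINARY_OP + → 7 + -37 = -30. Stack: [-30]
STORE_FAST v → v=-30. Stack: []
LOAD_FAST v → push -30. Stack: [-30]
RETURN_VALUE → return -30.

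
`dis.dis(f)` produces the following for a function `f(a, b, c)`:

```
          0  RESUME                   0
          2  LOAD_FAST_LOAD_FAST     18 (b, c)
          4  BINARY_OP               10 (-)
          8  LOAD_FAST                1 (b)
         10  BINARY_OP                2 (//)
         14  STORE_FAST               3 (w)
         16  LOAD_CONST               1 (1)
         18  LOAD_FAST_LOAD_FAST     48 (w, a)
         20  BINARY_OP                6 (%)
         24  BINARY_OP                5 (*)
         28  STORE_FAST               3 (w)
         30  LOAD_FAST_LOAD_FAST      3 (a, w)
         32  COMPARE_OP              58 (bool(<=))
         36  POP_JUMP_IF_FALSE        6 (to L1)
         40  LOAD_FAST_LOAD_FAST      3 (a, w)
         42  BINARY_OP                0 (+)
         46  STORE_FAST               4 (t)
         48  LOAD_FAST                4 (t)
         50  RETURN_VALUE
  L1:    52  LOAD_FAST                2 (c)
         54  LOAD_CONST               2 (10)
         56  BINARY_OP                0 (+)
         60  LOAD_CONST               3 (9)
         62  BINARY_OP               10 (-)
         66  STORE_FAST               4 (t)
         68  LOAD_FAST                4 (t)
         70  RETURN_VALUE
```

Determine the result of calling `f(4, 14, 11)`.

LOAD_FAST_LOAD_FAST b,c → push 14,11. Stack: [14, 11]
BINARY_OP - → 14 - 11 = 3. Stack: [3]
LOAD_FAST b → push 14. Stack: [3, 14]
BINARY_OP // → 3 // 14 = 0. Stack: [0]
STORE_FAST w → w=0. Stack: []
LOAD_CONST → push 1. Stack: [1]
LOAD_FAST_LOAD_FAST w,a → push 0,4. Stack: [1, 0, 4]
BINARY_OP % → 0 % 4 = 0. Stack: [1, 0]
BINARY_OP * → 1 * 0 = 0. Stack: [0]
STORE_FAST w → w=0. Stack: []
LOAD_FAST_LOAD_FAST a,w → push 4,0. Stack: [4, 0]
COMPARE_OP bool(<=) → 4 vs 0 = False. Stack: [False]
POP_JUMP_IF_FALSE → pop False; jump. Stack: []
LOAD_FAST c → push 11. Stack: [11]
LOAD_CONST → push 10. Stack: [11, 10]
BINARY_OP + → 11 + 10 = 21. Stack: [21]
LOAD_CONST → push 9. Stack: [21, 9]
BINARY_OP - → 21 - 9 = 12. Stack: [12]
STORE_FAST t → t=12. Stack: []
LOAD_FAST t → push 12. Stack: [12]
RETURN_VALUE → return 12.

12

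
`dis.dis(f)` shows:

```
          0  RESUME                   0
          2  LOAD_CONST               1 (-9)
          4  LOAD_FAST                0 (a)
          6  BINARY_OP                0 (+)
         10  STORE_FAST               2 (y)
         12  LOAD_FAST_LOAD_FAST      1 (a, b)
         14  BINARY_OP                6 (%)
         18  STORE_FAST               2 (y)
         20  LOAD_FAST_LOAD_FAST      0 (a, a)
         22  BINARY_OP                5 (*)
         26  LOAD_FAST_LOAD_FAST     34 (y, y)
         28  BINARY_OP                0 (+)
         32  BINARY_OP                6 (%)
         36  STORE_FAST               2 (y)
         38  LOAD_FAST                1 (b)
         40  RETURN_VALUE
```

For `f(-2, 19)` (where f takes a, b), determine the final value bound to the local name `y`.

LOAD_CONST → push -9. Stack: [-9]
LOAD_FAST a → push -2. Stack: [-9, -2]
BINARY_OP + → -9 + -2 = -11. Stack: [-11]
STORE_FAST y → y=-11. Stack: []
LOAD_FAST_LOAD_FAST a,b → push -2,19. Stack: [-2, 19]
BINARY_OP % → -2 % 19 = 17. Stack: [17]
STORE_FAST y → y=17. Stack: []
LOAD_FAST_LOAD_FAST a,a → push -2,-2. Stack: [-2, -2]
BINARY_OP * → -2 * -2 = 4. Stack: [4]
LOAD_FAST_LOAD_FAST y,y → push 17,17. Stack: [4, 17, 17]
BINARY_OP + → 17 + 17 = 34. Stack: [4, 34]
BINARY_OP % → 4 % 34 = 4. Stack: [4]
STORE_FAST y → y=4. Stack: []
LOAD_FAST b → push 19. Stack: [19]
RETURN_VALUE → return 19.

4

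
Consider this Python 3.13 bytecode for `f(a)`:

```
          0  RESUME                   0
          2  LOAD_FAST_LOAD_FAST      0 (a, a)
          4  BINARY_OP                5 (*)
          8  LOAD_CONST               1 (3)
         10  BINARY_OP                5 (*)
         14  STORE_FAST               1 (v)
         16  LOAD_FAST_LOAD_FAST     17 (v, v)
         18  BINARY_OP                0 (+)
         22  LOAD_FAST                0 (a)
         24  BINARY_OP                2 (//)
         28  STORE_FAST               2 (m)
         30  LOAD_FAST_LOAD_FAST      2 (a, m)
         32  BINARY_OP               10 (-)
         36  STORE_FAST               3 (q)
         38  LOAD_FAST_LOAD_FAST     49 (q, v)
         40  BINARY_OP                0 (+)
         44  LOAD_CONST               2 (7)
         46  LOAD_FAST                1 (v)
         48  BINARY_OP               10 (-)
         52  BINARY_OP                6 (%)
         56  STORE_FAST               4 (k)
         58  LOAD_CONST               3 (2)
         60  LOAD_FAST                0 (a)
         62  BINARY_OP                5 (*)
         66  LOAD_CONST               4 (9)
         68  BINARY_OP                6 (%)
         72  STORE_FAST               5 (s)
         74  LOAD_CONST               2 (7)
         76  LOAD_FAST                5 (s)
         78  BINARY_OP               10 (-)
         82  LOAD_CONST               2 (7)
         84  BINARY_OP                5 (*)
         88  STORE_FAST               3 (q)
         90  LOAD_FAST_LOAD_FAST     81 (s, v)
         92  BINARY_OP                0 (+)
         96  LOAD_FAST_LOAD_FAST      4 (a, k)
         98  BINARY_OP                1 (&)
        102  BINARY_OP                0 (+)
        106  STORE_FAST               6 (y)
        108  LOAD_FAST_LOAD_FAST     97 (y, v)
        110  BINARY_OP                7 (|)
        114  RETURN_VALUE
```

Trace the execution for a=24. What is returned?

1739

LOAD_FAST_LOAD_FAST a,a → push 24,24. Stack: [24, 24]
BINARY_OP * → 24 * 24 = 576. Stack: [576]
LOAD_CONST → push 3. Stack: [576, 3]
BINARY_OP * → 576 * 3 = 1728. Stack: [1728]
STORE_FAST v → v=1728. Stack: []
LOAD_FAST_LOAD_FAST v,v → push 1728,1728. Stack: [1728, 1728]
BINARY_OP + → 1728 + 1728 = 3456. Stack: [3456]
LOAD_FAST a → push 24. Stack: [3456, 24]
BINARY_OP // → 3456 // 24 = 144. Stack: [144]
STORE_FAST m → m=144. Stack: []
LOAD_FAST_LOAD_FAST a,m → push 24,144. Stack: [24, 144]
BINARY_OP - → 24 - 144 = -120. Stack: [-120]
STORE_FAST q → q=-120. Stack: []
LOAD_FAST_LOAD_FAST q,v → push -120,1728. Stack: [-120, 1728]
BINARY_OP + → -120 + 1728 = 1608. Stack: [1608]
LOAD_CONST → push 7. Stack: [1608, 7]
LOAD_FAST v → push 1728. Stack: [1608, 7, 1728]
BINARY_OP - → 7 - 1728 = -1721. Stack: [1608, -1721]
BINARY_OP % → 1608 % -1721 = -113. Stack: [-113]
STORE_FAST k → k=-113. Stack: []
LOAD_CONST → push 2. Stack: [2]
LOAD_FAST a → push 24. Stack: [2, 24]
BINARY_OP * → 2 * 24 = 48. Stack: [48]
LOAD_CONST → push 9. Stack: [48, 9]
BINARY_OP % → 48 % 9 = 3. Stack: [3]
STORE_FAST s → s=3. Stack: []
LOAD_CONST → push 7. Stack: [7]
LOAD_FAST s → push 3. Stack: [7, 3]
BINARY_OP - → 7 - 3 = 4. Stack: [4]
LOAD_CONST → push 7. Stack: [4, 7]
BINARY_OP * → 4 * 7 = 28. Stack: [28]
STORE_FAST q → q=28. Stack: []
LOAD_FAST_LOAD_FAST s,v → push 3,1728. Stack: [3, 1728]
BINARY_OP + → 3 + 1728 = 1731. Stack: [1731]
LOAD_FAST_LOAD_FAST a,k → push 24,-113. Stack: [1731, 24, -113]
BINARY_OP & → 24 & -113 = 8. Stack: [1731, 8]
BINARY_OP + → 1731 + 8 = 1739. Stack: [1739]
STORE_FAST y → y=1739. Stack: []
LOAD_FAST_LOAD_FAST y,v → push 1739,1728. Stack: [1739, 1728]
BINARY_OP | → 1739 | 1728 = 1739. Stack: [1739]
RETURN_VALUE → return 1739.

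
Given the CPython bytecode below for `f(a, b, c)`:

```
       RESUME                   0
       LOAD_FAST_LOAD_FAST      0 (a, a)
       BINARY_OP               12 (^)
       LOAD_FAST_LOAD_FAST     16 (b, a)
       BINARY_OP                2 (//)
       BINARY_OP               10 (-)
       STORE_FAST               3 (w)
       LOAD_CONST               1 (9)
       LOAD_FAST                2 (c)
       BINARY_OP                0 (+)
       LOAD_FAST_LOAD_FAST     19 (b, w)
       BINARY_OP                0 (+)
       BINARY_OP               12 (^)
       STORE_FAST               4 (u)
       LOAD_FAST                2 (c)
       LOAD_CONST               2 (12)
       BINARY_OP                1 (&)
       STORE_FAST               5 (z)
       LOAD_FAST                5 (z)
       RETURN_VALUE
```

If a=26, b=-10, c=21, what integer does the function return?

4

LOAD_FAST_LOAD_FAST a,a → push 26,26. Stack: [26, 26]
BINARY_OP ^ → 26 ^ 26 = 0. Stack: [0]
LOAD_FAST_LOAD_FAST b,a → push -10,26. Stack: [0, -10, 26]
BINARY_OP // → -10 // 26 = -1. Stack: [0, -1]
BINARY_OP - → 0 - -1 = 1. Stack: [1]
STORE_FAST w → w=1. Stack: []
LOAD_CONST → push 9. Stack: [9]
LOAD_FAST c → push 21. Stack: [9, 21]
BINARY_OP + → 9 + 21 = 30. Stack: [30]
LOAD_FAST_LOAD_FAST b,w → push -10,1. Stack: [30, -10, 1]
BINARY_OP + → -10 + 1 = -9. Stack: [30, -9]
BINARY_OP ^ → 30 ^ -9 = -23. Stack: [-23]
STORE_FAST u → u=-23. Stack: []
LOAD_FAST c → push 21. Stack: [21]
LOAD_CONST → push 12. Stack: [21, 12]
BINARY_OP & → 21 & 12 = 4. Stack: [4]
STORE_FAST z → z=4. Stack: []
LOAD_FAST z → push 4. Stack: [4]
RETURN_VALUE → return 4.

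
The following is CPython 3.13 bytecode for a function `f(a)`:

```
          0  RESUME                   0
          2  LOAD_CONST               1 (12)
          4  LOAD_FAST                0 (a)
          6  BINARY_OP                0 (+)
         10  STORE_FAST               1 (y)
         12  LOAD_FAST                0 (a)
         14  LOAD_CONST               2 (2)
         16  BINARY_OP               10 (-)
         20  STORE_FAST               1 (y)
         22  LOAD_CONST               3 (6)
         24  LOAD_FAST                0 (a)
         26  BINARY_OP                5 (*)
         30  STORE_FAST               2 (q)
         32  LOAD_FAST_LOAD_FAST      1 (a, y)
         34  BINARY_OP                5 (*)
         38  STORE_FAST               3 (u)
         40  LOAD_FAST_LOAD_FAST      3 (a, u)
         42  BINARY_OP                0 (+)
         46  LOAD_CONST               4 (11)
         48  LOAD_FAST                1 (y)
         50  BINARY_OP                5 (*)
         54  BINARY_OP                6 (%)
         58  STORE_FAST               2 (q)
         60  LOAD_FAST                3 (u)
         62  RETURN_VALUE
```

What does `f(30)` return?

LOAD_CONST → push 12. Stack: [12]
LOAD_FAST a → push 30. Stack: [12, 30]
BINARY_OP + → 12 + 30 = 42. Stack: [42]
STORE_FAST y → y=42. Stack: []
LOAD_FAST a → push 30. Stack: [30]
LOAD_CONST → push 2. Stack: [30, 2]
BINARY_OP - → 30 - 2 = 28. Stack: [28]
STORE_FAST y → y=28. Stack: []
LOAD_CONST → push 6. Stack: [6]
LOAD_FAST a → push 30. Stack: [6, 30]
BINARY_OP * → 6 * 30 = 180. Stack: [180]
STORE_FAST q → q=180. Stack: []
LOAD_FAST_LOAD_FAST a,y → push 30,28. Stack: [30, 28]
BINARY_OP * → 30 * 28 = 840. Stack: [840]
STORE_FAST u → u=840. Stack: []
LOAD_FAST_LOAD_FAST a,u → push 30,840. Stack: [30, 840]
BINARY_OP + → 30 + 840 = 870. Stack: [870]
LOAD_CONST → push 11. Stack: [870, 11]
LOAD_FAST y → push 28. Stack: [870, 11, 28]
BINARY_OP * → 11 * 28 = 308. Stack: [870, 308]
BINARY_OP % → 870 % 308 = 254. Stack: [254]
STORE_FAST q → q=254. Stack: []
LOAD_FAST u → push 840. Stack: [840]
RETURN_VALUE → return 840.

840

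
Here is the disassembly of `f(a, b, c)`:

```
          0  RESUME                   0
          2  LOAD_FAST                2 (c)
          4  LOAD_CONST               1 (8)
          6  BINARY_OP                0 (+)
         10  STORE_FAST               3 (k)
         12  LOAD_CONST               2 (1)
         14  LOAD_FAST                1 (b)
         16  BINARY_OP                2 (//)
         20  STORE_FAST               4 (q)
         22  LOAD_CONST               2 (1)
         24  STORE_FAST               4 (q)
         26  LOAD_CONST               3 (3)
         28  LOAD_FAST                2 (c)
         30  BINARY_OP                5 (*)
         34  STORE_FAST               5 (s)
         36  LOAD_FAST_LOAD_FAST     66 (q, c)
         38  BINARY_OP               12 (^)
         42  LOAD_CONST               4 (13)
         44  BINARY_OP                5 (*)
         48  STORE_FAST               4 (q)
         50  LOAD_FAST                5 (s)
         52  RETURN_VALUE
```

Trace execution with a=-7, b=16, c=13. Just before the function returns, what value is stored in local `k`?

LOAD_FAST c → push 13. Stack: [13]
LOAD_CONST → push 8. Stack: [13, 8]
BINARY_OP + → 13 + 8 = 21. Stack: [21]
STORE_FAST k → k=21. Stack: []
LOAD_CONST → push 1. Stack: [1]
LOAD_FAST b → push 16. Stack: [1, 16]
BINARY_OP // → 1 // 16 = 0. Stack: [0]
STORE_FAST q → q=0. Stack: []
LOAD_CONST → push 1. Stack: [1]
STORE_FAST q → q=1. Stack: []
LOAD_CONST → push 3. Stack: [3]
LOAD_FAST c → push 13. Stack: [3, 13]
BINARY_OP * → 3 * 13 = 39. Stack: [39]
STORE_FAST s → s=39. Stack: []
LOAD_FAST_LOAD_FAST q,c → push 1,13. Stack: [1, 13]
BINARY_OP ^ → 1 ^ 13 = 12. Stack: [12]
LOAD_CONST → push 13. Stack: [12, 13]
BINARY_OP * → 12 * 13 = 156. Stack: [156]
STORE_FAST q → q=156. Stack: []
LOAD_FAST s → push 39. Stack: [39]
RETURN_VALUE → return 39.

21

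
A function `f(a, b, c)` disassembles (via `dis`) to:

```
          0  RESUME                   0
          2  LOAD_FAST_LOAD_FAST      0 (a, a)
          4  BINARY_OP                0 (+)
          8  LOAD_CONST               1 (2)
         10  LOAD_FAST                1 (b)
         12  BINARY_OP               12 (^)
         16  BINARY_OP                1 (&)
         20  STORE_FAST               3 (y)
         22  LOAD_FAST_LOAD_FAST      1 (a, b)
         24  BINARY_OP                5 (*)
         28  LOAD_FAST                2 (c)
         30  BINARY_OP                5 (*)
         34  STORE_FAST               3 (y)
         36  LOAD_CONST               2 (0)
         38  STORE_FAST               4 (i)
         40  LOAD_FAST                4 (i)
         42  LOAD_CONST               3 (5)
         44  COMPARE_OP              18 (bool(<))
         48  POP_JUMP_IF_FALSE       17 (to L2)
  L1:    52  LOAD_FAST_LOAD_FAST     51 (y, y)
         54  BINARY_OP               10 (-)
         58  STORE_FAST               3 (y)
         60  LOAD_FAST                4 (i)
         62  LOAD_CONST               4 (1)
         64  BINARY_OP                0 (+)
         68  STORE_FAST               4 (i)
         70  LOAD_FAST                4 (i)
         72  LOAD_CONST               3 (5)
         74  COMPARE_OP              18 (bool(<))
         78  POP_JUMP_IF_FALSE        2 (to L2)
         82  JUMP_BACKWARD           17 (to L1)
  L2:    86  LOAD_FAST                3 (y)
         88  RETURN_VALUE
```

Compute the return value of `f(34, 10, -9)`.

LOAD_FAST_LOAD_FAST a,a → push 34,34
BINARY_OP + → 34 + 34 = 68
LOAD_CONST → push 2
LOAD_FAST b → push 10
BINARY_OP ^ → 2 ^ 10 = 8
BINARY_OP & → 68 & 8 = 0
STORE_FAST y → y=0
LOAD_FAST_LOAD_FAST a,b → push 34,10
BINARY_OP * → 34 * 10 = 340
LOAD_FAST c → push -9
BINARY_OP * → 340 * -9 = -3060
STORE_FAST y → y=-3060
LOAD_CONST → push 0
STORE_FAST i → i=0
LOAD_FAST i → push 0
LOAD_CONST → push 5
COMPARE_OP bool(<) → 0 vs 5 = True
POP_JUMP_IF_FALSE → pop True; no jump
LOAD_FAST_LOAD_FAST y,y → push -3060,-3060
BINARY_OP - → -3060 - -3060 = 0
STORE_FAST y → y=0
LOAD_FAST i → push 0
LOAD_CONST → push 1
BINARY_OP + → 0 + 1 = 1
STORE_FAST i → i=1
LOAD_FAST i → push 1
LOAD_CONST → push 5
COMPARE_OP bool(<) → 1 vs 5 = True
POP_JUMP_IF_FALSE → pop True; no jump
LOAD_FAST_LOAD_FAST y,y → push 0,0
BINARY_OP - → 0 - 0 = 0
STORE_FAST y → y=0
LOAD_FAST i → push 1
LOAD_CONST → push 1
BINARY_OP + → 1 + 1 = 2
STORE_FAST i → i=2
LOAD_FAST i → push 2
LOAD_CONST → push 5
COMPARE_OP bool(<) → 2 vs 5 = True
POP_JUMP_IF_FALSE → pop True; no jump
LOAD_FAST_LOAD_FAST y,y → push 0,0
BINARY_OP - → 0 - 0 = 0
STORE_FAST y → y=0
LOAD_FAST i → push 2
LOAD_CONST → push 1
BINARY_OP + → 2 + 1 = 3
STORE_FAST i → i=3
LOAD_FAST i → push 3
LOAD_CONST → push 5
COMPARE_OP bool(<) → 3 vs 5 = True
POP_JUMP_IF_FALSE → pop True; no jump
LOAD_FAST_LOAD_FAST y,y → push 0,0
BINARY_OP - → 0 - 0 = 0
STORE_FAST y → y=0
LOAD_FAST i → push 3
LOAD_CONST → push 1
BINARY_OP + → 3 + 1 = 4
STORE_FAST i → i=4
LOAD_FAST i → push 4
LOAD_CONST → push 5
COMPARE_OP bool(<) → 4 vs 5 = True
POP_JUMP_IF_FALSE → pop True; no jump
LOAD_FAST_LOAD_FAST y,y → push 0,0
BINARY_OP - → 0 - 0 = 0
STORE_FAST y → y=0
LOAD_FAST i → push 4
LOAD_CONST → push 1
BINARY_OP + → 4 + 1 = 5
STORE_FAST i → i=5
LOAD_FAST i → push 5
LOAD_CONST → push 5
COMPARE_OP bool(<) → 5 vs 5 = False
POP_JUMP_IF_FALSE → pop False; jump
LOAD_FAST y → push 0
RETURN_VALUE → return 0.

0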